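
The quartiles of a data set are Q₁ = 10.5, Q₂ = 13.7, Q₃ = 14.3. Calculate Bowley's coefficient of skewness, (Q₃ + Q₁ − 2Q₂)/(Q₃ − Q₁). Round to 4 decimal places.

-0.6842

numerator: Q₃ + Q₁ − 2Q₂ = 14.3 + 10.5 − 2×13.7 = -2.6000
denominator: Q₃ − Q₁ = 14.3 − 10.5 = 3.8000
Bowley skewness = -2.6000 / 3.8000 ≈ -0.6842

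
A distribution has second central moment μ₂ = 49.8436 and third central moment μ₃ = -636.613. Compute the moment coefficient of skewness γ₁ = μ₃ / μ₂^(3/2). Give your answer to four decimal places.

σ = √μ₂ = √49.8436 = 7.06000
σ³ = μ₂^(3/2) = 351.89582
γ₁ = μ₃/σ³ = -636.613 / 351.89582 ≈ -1.8091

-1.8091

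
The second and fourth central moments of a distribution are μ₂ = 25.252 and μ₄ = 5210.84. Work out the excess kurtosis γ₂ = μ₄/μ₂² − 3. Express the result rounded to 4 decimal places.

μ₂² = 25.252² = 637.66350
μ₄/μ₂² = 5210.84 / 637.66350 = 8.17177
γ₂ = 8.17177 − 3 ≈ 5.1718

5.1718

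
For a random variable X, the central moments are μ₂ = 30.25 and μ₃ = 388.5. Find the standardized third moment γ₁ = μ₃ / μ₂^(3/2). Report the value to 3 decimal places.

2.335

σ = √μ₂ = √30.25 = 5.50000
σ³ = μ₂^(3/2) = 166.37500
γ₁ = μ₃/σ³ = 388.5 / 166.37500 ≈ 2.335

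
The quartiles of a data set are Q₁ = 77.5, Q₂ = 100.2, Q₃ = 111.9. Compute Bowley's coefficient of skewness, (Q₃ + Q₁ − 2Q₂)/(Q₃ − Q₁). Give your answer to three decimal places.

numerator: Q₃ + Q₁ − 2Q₂ = 111.9 + 77.5 − 2×100.2 = -11.0000
denominator: Q₃ − Q₁ = 111.9 − 77.5 = 34.4000
Bowley skewness = -11.0000 / 34.4000 ≈ -0.320

-0.320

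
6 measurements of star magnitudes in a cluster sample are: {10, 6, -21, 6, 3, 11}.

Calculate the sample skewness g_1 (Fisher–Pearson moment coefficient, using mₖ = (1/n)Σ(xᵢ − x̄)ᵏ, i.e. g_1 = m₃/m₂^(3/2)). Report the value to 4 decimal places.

x̄ = (10 + 6 - 21 + 6 + 3 + 11) / 6 = 2.5000
deviations (xᵢ − x̄): 7.5000, 3.5000, -23.5000, 3.5000, 0.5000, 8.5000
Σ(xᵢ − x̄)² = 705.5000 ⇒ m₂ = 705.5000/6 = 117.58333
Σ(xᵢ − x̄)³ = -11856.0000 ⇒ m₃ = -11856.0000/6 = -1976.00000
m₂^(3/2) = 117.58333^(1.5) = 1275.02486
g_1 = m₃ / m₂^(3/2) = -1976.00000 / 1275.02486 ≈ -1.5498

-1.5498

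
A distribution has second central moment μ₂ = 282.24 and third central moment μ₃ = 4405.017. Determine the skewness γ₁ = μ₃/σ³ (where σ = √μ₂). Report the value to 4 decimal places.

σ = √μ₂ = √282.24 = 16.80000
σ³ = μ₂^(3/2) = 4741.63200
γ₁ = μ₃/σ³ = 4405.017 / 4741.63200 ≈ 0.9290

0.9290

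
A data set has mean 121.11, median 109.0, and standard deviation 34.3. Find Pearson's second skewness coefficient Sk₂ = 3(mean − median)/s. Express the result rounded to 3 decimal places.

1.059

Sk₂ = 3(121.11 − 109.0) / 34.3 = 3 × 12.1100 / 34.3
    = 36.3300 / 34.3 ≈ 1.059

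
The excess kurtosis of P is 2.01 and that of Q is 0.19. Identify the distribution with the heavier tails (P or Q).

P

Higher excess kurtosis ⇒ heavier tails relative to the normal distribution.
2.01 vs 0.19: the larger is 2.01, so P has heavier tails.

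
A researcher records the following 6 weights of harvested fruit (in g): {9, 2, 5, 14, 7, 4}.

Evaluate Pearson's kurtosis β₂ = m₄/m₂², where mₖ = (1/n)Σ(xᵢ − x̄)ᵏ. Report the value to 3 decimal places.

2.386

x̄ = 6.8333
Σ(xᵢ − x̄)² = 90.8333 ⇒ m₂ = 15.13889
Σ(xᵢ − x̄)⁴ = 3281.4861 ⇒ m₄ = 546.91435
m₂² = 229.18596
β₂ = m₄/m₂² = 546.91435 / 229.18596 ≈ 2.386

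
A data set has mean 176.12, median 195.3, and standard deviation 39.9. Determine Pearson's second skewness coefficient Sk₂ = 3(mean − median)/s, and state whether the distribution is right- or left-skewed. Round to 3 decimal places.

-1.442, left-skewed

Sk₂ = 3(176.12 − 195.3) / 39.9 = 3 × -19.1800 / 39.9
    = -57.5400 / 39.9 ≈ -1.442
Sk₂ < 0 ⇒ mean < median ⇒ left-skewed (negative skew).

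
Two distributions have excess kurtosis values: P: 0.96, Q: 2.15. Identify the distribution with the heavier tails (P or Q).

Q

Higher excess kurtosis ⇒ heavier tails relative to the normal distribution.
0.96 vs 2.15: the larger is 2.15, so Q has heavier tails.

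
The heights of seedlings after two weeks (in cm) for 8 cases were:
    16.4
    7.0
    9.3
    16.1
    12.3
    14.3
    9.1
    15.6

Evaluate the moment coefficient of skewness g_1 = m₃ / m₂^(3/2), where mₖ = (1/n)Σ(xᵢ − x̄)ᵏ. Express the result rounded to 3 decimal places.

x̄ = (16.4 + 7.0 + 9.3 + 16.1 + 12.3 + 14.3 + 9.1 + 15.6) / 8 = 12.5125
deviations (xᵢ − x̄): 3.8875, -5.5125, -3.2125, 3.5875, -0.2125, 1.7875, -3.4125, 3.0875
Σ(xᵢ − x̄)² = 93.1088 ⇒ m₂ = 93.1088/8 = 11.63859
Σ(xᵢ − x̄)³ = -100.3486 ⇒ m₃ = -100.3486/8 = -12.54357
m₂^(3/2) = 11.63859^(1.5) = 39.70551
g_1 = m₃ / m₂^(3/2) = -12.54357 / 39.70551 ≈ -0.316

-0.316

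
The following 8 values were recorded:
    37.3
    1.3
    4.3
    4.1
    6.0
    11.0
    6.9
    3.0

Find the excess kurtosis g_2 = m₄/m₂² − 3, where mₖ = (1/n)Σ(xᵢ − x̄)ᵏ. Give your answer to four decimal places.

2.4521

x̄ = 9.2375
Σ(xᵢ − x̄)² = 959.2388 ⇒ m₂ = 119.90484
Σ(xᵢ − x̄)⁴ = 627085.9363 ⇒ m₄ = 78385.74203
m₂² = 14377.17155
g_2 = m₄/m₂² − 3 = 5.45210 − 3 ≈ 2.4521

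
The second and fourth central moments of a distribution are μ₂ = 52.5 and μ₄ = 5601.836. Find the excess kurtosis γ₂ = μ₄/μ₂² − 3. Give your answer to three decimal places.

-0.968

μ₂² = 52.5² = 2756.25000
μ₄/μ₂² = 5601.836 / 2756.25000 = 2.03241
γ₂ = 2.03241 − 3 ≈ -0.968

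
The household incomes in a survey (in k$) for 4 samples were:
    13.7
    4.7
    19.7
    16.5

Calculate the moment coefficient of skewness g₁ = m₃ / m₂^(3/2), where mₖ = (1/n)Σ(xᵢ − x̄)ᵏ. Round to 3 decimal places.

-0.677

x̄ = (13.7 + 4.7 + 19.7 + 16.5) / 4 = 13.6500
deviations (xᵢ − x̄): 0.0500, -8.9500, 6.0500, 2.8500
Σ(xᵢ − x̄)² = 124.8300 ⇒ m₂ = 124.8300/4 = 31.20750
Σ(xᵢ − x̄)³ = -472.3230 ⇒ m₃ = -472.3230/4 = -118.08075
m₂^(3/2) = 31.20750^(1.5) = 174.33656
g₁ = m₃ / m₂^(3/2) = -118.08075 / 174.33656 ≈ -0.677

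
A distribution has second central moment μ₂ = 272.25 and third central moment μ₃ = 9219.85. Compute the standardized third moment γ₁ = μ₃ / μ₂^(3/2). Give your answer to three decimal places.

σ = √μ₂ = √272.25 = 16.50000
σ³ = μ₂^(3/2) = 4492.12500
γ₁ = μ₃/σ³ = 9219.85 / 4492.12500 ≈ 2.052

2.052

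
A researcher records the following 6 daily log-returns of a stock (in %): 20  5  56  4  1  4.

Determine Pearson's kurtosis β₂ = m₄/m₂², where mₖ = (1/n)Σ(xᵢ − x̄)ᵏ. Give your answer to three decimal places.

3.460

x̄ = 15.0000
Σ(xᵢ − x̄)² = 2244.0000 ⇒ m₂ = 374.00000
Σ(xᵢ − x̄)⁴ = 2904084.0000 ⇒ m₄ = 484014.00000
m₂² = 139876.00000
β₂ = m₄/m₂² = 484014.00000 / 139876.00000 ≈ 3.460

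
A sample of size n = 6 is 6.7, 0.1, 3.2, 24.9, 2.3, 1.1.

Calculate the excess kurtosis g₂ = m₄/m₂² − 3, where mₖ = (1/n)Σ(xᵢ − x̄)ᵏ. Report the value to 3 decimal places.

0.776

x̄ = 6.3833
Σ(xᵢ − x̄)² = 437.1683 ⇒ m₂ = 72.86139
Σ(xᵢ − x̄)⁴ = 120276.3130 ⇒ m₄ = 20046.05217
m₂² = 5308.78199
g₂ = m₄/m₂² − 3 = 3.77602 − 3 ≈ 0.776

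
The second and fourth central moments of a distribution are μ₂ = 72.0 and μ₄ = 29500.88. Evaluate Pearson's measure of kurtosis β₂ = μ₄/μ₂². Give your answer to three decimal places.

μ₂² = 72.0² = 5184.00000
μ₄/μ₂² = 29500.88 / 5184.00000 = 5.69076
β₂ ≈ 5.691

5.691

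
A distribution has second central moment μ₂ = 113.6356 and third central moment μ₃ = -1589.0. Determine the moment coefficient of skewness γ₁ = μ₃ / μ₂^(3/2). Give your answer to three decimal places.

σ = √μ₂ = √113.6356 = 10.66000
σ³ = μ₂^(3/2) = 1211.35550
γ₁ = μ₃/σ³ = -1589.0 / 1211.35550 ≈ -1.312

-1.312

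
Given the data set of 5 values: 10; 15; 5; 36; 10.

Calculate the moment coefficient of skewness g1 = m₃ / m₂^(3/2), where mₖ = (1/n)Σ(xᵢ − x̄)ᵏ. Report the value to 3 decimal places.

x̄ = (10 + 15 + 5 + 36 + 10) / 5 = 15.2000
deviations (xᵢ − x̄): -5.2000, -0.2000, -10.2000, 20.8000, -5.2000
Σ(xᵢ − x̄)² = 590.8000 ⇒ m₂ = 590.8000/5 = 118.16000
Σ(xᵢ − x̄)³ = 7656.4800 ⇒ m₃ = 7656.4800/5 = 1531.29600
m₂^(3/2) = 118.16000^(1.5) = 1284.41605
g1 = m₃ / m₂^(3/2) = 1531.29600 / 1284.41605 ≈ 1.192

1.192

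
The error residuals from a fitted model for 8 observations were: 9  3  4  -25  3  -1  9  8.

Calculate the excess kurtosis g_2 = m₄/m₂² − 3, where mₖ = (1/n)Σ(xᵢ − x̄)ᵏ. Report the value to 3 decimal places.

2.077

x̄ = 1.2500
Σ(xᵢ − x̄)² = 873.5000 ⇒ m₂ = 109.18750
Σ(xᵢ − x̄)⁴ = 484199.6563 ⇒ m₄ = 60524.95703
m₂² = 11921.91016
g_2 = m₄/m₂² − 3 = 5.07678 − 3 ≈ 2.077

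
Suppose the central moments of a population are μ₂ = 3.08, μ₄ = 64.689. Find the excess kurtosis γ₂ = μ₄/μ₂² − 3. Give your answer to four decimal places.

3.8191

μ₂² = 3.08² = 9.48640
μ₄/μ₂² = 64.689 / 9.48640 = 6.81913
γ₂ = 6.81913 − 3 ≈ 3.8191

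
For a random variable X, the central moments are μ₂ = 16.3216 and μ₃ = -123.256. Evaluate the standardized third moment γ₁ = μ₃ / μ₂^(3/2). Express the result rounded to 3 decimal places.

-1.869

σ = √μ₂ = √16.3216 = 4.04000
σ³ = μ₂^(3/2) = 65.93926
γ₁ = μ₃/σ³ = -123.256 / 65.93926 ≈ -1.869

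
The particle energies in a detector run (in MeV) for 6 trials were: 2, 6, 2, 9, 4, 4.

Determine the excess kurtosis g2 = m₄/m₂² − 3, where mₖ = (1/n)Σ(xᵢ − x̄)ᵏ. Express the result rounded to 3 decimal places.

x̄ = 4.5000
Σ(xᵢ − x̄)² = 35.5000 ⇒ m₂ = 5.91667
Σ(xᵢ − x̄)⁴ = 493.3750 ⇒ m₄ = 82.22917
m₂² = 35.00694
g2 = m₄/m₂² − 3 = 2.34894 − 3 ≈ -0.651

-0.651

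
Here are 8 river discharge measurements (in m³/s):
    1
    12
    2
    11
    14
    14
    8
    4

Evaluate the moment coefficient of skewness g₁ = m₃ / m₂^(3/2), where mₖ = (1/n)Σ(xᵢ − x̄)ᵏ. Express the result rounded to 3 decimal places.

x̄ = (1 + 12 + 2 + 11 + 14 + 14 + 8 + 4) / 8 = 8.2500
deviations (xᵢ − x̄): -7.2500, 3.7500, -6.2500, 2.7500, 5.7500, 5.7500, -0.2500, -4.2500
Σ(xᵢ − x̄)² = 197.5000 ⇒ m₂ = 197.5000/8 = 24.68750
Σ(xᵢ − x̄)³ = -248.2500 ⇒ m₃ = -248.2500/8 = -31.03125
m₂^(3/2) = 24.68750^(1.5) = 122.66359
g₁ = m₃ / m₂^(3/2) = -31.03125 / 122.66359 ≈ -0.253

-0.253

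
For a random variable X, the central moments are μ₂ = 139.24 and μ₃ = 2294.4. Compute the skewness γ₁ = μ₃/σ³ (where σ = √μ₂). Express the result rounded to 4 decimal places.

1.3964

σ = √μ₂ = √139.24 = 11.80000
σ³ = μ₂^(3/2) = 1643.03200
γ₁ = μ₃/σ³ = 2294.4 / 1643.03200 ≈ 1.3964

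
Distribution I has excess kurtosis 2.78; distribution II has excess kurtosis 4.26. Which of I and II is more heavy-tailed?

II

Higher excess kurtosis ⇒ heavier tails relative to the normal distribution.
2.78 vs 4.26: the larger is 4.26, so II has heavier tails.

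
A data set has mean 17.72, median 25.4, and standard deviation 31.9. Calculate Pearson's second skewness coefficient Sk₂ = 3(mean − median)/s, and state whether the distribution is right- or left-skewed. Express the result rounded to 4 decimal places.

-0.7223, left-skewed

Sk₂ = 3(17.72 − 25.4) / 31.9 = 3 × -7.6800 / 31.9
    = -23.0400 / 31.9 ≈ -0.7223
Sk₂ < 0 ⇒ mean < median ⇒ left-skewed (negative skew).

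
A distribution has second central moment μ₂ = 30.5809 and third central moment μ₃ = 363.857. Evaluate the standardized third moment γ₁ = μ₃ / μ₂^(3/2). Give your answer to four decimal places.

2.1516

σ = √μ₂ = √30.5809 = 5.53000
σ³ = μ₂^(3/2) = 169.11238
γ₁ = μ₃/σ³ = 363.857 / 169.11238 ≈ 2.1516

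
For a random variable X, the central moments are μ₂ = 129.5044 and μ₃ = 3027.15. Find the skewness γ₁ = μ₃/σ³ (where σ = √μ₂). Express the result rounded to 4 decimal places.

σ = √μ₂ = √129.5044 = 11.38000
σ³ = μ₂^(3/2) = 1473.76007
γ₁ = μ₃/σ³ = 3027.15 / 1473.76007 ≈ 2.0540

2.0540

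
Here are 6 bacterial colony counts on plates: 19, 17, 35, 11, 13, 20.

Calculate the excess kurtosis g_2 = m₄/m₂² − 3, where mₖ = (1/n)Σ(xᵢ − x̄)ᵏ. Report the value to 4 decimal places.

0.1689

x̄ = 19.1667
Σ(xᵢ − x̄)² = 360.8333 ⇒ m₂ = 60.13889
Σ(xᵢ − x̄)⁴ = 68764.4861 ⇒ m₄ = 11460.74769
m₂² = 3616.68596
g_2 = m₄/m₂² − 3 = 3.16885 − 3 ≈ 0.1689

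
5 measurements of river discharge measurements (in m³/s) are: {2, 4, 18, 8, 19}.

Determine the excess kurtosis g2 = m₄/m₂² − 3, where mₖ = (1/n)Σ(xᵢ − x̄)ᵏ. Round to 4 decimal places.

-1.7302

x̄ = 10.2000
Σ(xᵢ − x̄)² = 248.8000 ⇒ m₂ = 49.76000
Σ(xᵢ − x̄)⁴ = 15720.7360 ⇒ m₄ = 3144.14720
m₂² = 2476.05760
g2 = m₄/m₂² − 3 = 1.26982 − 3 ≈ -1.7302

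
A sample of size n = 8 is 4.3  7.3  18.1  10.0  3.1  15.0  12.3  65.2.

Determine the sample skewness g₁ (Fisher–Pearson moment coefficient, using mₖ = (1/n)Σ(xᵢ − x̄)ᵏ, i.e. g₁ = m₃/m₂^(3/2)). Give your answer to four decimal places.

x̄ = (4.3 + 7.3 + 18.1 + 10.0 + 3.1 + 15.0 + 12.3 + 65.2) / 8 = 16.9125
deviations (xᵢ − x̄): -12.6125, -9.6125, 1.1875, -6.9125, -13.8125, -1.9125, -4.6125, 48.2875
Σ(xᵢ − x̄)² = 2848.0688 ⇒ m₂ = 2848.0688/8 = 356.00859
Σ(xᵢ − x̄)³ = 106627.6244 ⇒ m₃ = 106627.6244/8 = 13328.45305
m₂^(3/2) = 356.00859^(1.5) = 6717.23779
g₁ = m₃ / m₂^(3/2) = 13328.45305 / 6717.23779 ≈ 1.9842

1.9842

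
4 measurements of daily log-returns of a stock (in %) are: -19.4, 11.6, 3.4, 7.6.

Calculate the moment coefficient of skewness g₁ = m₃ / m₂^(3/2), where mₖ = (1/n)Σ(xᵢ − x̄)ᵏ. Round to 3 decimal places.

x̄ = (-19.4 + 11.6 + 3.4 + 7.6) / 4 = 0.8000
deviations (xᵢ − x̄): -20.2000, 10.8000, 2.6000, 6.8000
Σ(xᵢ − x̄)² = 577.6800 ⇒ m₂ = 577.6800/4 = 144.42000
Σ(xᵢ − x̄)³ = -6650.6880 ⇒ m₃ = -6650.6880/4 = -1662.67200
m₂^(3/2) = 144.42000^(1.5) = 1735.56551
g₁ = m₃ / m₂^(3/2) = -1662.67200 / 1735.56551 ≈ -0.958

-0.958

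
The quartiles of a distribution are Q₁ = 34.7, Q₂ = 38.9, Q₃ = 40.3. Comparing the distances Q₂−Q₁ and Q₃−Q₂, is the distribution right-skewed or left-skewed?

Q₂ − Q₁ = 4.2;  Q₃ − Q₂ = 1.4
Q₂ − Q₁ > Q₃ − Q₂ ⇒ the lower half is more spread out ⇒ left-skewed.

left-skewed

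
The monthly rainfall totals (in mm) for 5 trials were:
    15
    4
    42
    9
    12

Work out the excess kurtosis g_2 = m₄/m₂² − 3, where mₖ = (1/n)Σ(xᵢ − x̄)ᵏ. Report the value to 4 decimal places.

x̄ = 16.4000
Σ(xᵢ − x̄)² = 885.2000 ⇒ m₂ = 177.04000
Σ(xᵢ − x̄)⁴ = 456516.1760 ⇒ m₄ = 91303.23520
m₂² = 31343.16160
g_2 = m₄/m₂² − 3 = 2.91302 − 3 ≈ -0.0870

-0.0870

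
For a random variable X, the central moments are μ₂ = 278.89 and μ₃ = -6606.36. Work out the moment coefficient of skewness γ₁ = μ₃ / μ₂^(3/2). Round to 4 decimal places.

σ = √μ₂ = √278.89 = 16.70000
σ³ = μ₂^(3/2) = 4657.46300
γ₁ = μ₃/σ³ = -6606.36 / 4657.46300 ≈ -1.4184

-1.4184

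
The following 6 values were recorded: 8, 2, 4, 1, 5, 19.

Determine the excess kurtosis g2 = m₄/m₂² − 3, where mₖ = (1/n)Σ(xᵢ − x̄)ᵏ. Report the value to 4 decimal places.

0.2708

x̄ = 6.5000
Σ(xᵢ − x̄)² = 217.5000 ⇒ m₂ = 36.25000
Σ(xᵢ − x̄)⁴ = 25788.3750 ⇒ m₄ = 4298.06250
m₂² = 1314.06250
g2 = m₄/m₂² − 3 = 3.27082 − 3 ≈ 0.2708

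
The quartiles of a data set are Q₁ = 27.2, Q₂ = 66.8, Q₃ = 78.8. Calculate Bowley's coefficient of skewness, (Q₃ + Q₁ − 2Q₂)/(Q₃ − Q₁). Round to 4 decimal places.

-0.5349

numerator: Q₃ + Q₁ − 2Q₂ = 78.8 + 27.2 − 2×66.8 = -27.6000
denominator: Q₃ − Q₁ = 78.8 − 27.2 = 51.6000
Bowley skewness = -27.6000 / 51.6000 ≈ -0.5349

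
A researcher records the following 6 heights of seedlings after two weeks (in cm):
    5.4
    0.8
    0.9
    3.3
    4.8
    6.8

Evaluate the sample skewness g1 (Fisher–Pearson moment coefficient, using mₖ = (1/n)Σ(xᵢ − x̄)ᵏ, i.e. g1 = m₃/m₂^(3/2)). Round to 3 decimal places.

x̄ = (5.4 + 0.8 + 0.9 + 3.3 + 4.8 + 6.8) / 6 = 3.6667
deviations (xᵢ − x̄): 1.7333, -2.8667, -2.7667, -0.3667, 1.1333, 3.1333
Σ(xᵢ − x̄)² = 30.1133 ⇒ m₂ = 30.1133/6 = 5.01889
Σ(xᵢ − x̄)³ = -7.3584 ⇒ m₃ = -7.3584/6 = -1.22641
m₂^(3/2) = 5.01889^(1.5) = 11.24375
g1 = m₃ / m₂^(3/2) = -1.22641 / 11.24375 ≈ -0.109

-0.109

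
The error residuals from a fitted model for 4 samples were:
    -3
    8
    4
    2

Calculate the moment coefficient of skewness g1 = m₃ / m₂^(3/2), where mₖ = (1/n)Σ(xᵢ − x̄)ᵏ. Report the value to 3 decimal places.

x̄ = (-3 + 8 + 4 + 2) / 4 = 2.7500
deviations (xᵢ − x̄): -5.7500, 5.2500, 1.2500, -0.7500
Σ(xᵢ − x̄)² = 62.7500 ⇒ m₂ = 62.7500/4 = 15.68750
Σ(xᵢ − x̄)³ = -43.8750 ⇒ m₃ = -43.8750/4 = -10.96875
m₂^(3/2) = 15.68750^(1.5) = 62.13419
g1 = m₃ / m₂^(3/2) = -10.96875 / 62.13419 ≈ -0.177

-0.177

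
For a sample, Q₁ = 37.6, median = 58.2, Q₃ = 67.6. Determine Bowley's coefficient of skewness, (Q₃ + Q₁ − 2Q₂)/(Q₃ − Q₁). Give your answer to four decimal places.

-0.3733

numerator: Q₃ + Q₁ − 2Q₂ = 67.6 + 37.6 − 2×58.2 = -11.2000
denominator: Q₃ − Q₁ = 67.6 − 37.6 = 30.0000
Bowley skewness = -11.2000 / 30.0000 ≈ -0.3733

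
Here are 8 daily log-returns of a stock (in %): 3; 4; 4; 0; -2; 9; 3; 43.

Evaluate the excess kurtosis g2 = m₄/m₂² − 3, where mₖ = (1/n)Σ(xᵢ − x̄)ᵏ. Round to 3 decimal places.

x̄ = 8.0000
Σ(xᵢ − x̄)² = 1472.0000 ⇒ m₂ = 184.00000
Σ(xᵢ − x̄)⁴ = 1516484.0000 ⇒ m₄ = 189560.50000
m₂² = 33856.00000
g2 = m₄/m₂² − 3 = 5.59902 − 3 ≈ 2.599

2.599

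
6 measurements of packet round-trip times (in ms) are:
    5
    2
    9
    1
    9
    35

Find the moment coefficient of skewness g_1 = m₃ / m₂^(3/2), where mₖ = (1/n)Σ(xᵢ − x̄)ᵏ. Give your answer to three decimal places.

x̄ = (5 + 2 + 9 + 1 + 9 + 35) / 6 = 10.1667
deviations (xᵢ − x̄): -5.1667, -8.1667, -1.1667, -9.1667, -1.1667, 24.8333
Σ(xᵢ − x̄)² = 796.8333 ⇒ m₂ = 796.8333/6 = 132.80556
Σ(xᵢ − x̄)³ = 13858.5556 ⇒ m₃ = 13858.5556/6 = 2309.75926
m₂^(3/2) = 132.80556^(1.5) = 1530.46839
g_1 = m₃ / m₂^(3/2) = 2309.75926 / 1530.46839 ≈ 1.509

1.509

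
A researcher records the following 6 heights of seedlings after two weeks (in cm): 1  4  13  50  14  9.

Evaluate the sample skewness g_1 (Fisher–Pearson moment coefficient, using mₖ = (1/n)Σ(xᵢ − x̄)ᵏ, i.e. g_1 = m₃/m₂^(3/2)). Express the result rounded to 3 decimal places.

x̄ = (1 + 4 + 13 + 50 + 14 + 9) / 6 = 15.1667
deviations (xᵢ − x̄): -14.1667, -11.1667, -2.1667, 34.8333, -1.1667, -6.1667
Σ(xᵢ − x̄)² = 1582.8333 ⇒ m₂ = 1582.8333/6 = 263.80556
Σ(xᵢ − x̄)³ = 37783.5556 ⇒ m₃ = 37783.5556/6 = 6297.25926
m₂^(3/2) = 263.80556^(1.5) = 4284.75413
g_1 = m₃ / m₂^(3/2) = 6297.25926 / 4284.75413 ≈ 1.470

1.470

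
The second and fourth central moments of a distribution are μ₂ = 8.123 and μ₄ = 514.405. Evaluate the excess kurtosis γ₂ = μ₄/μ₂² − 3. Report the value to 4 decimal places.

μ₂² = 8.123² = 65.98313
μ₄/μ₂² = 514.405 / 65.98313 = 7.79601
γ₂ = 7.79601 − 3 ≈ 4.7960

4.7960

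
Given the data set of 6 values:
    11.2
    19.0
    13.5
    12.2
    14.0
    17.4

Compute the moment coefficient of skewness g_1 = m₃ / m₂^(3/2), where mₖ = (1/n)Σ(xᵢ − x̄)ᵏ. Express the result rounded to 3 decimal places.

x̄ = (11.2 + 19.0 + 13.5 + 12.2 + 14.0 + 17.4) / 6 = 14.5500
deviations (xᵢ − x̄): -3.3500, 4.4500, -1.0500, -2.3500, -0.5500, 2.8500
Σ(xᵢ − x̄)² = 46.0750 ⇒ m₂ = 46.0750/6 = 7.67917
Σ(xᵢ − x̄)³ = 59.3730 ⇒ m₃ = 59.3730/6 = 9.89550
m₂^(3/2) = 7.67917^(1.5) = 21.27998
g_1 = m₃ / m₂^(3/2) = 9.89550 / 21.27998 ≈ 0.465

0.465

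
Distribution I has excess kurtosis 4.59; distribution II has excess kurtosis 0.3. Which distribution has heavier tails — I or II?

I

Higher excess kurtosis ⇒ heavier tails relative to the normal distribution.
4.59 vs 0.3: the larger is 4.59, so I has heavier tails.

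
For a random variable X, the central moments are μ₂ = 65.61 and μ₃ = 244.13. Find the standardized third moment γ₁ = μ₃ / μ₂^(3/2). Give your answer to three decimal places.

σ = √μ₂ = √65.61 = 8.10000
σ³ = μ₂^(3/2) = 531.44100
γ₁ = μ₃/σ³ = 244.13 / 531.44100 ≈ 0.459

0.459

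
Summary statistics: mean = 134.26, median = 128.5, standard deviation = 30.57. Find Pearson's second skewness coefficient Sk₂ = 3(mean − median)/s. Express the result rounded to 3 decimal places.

0.565

Sk₂ = 3(134.26 − 128.5) / 30.57 = 3 × 5.7600 / 30.57
    = 17.2800 / 30.57 ≈ 0.565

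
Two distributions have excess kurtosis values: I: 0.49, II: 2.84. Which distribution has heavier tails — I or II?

Higher excess kurtosis ⇒ heavier tails relative to the normal distribution.
0.49 vs 2.84: the larger is 2.84, so II has heavier tails.

II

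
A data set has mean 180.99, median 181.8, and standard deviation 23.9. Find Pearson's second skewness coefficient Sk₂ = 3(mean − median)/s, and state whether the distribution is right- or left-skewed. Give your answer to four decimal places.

Sk₂ = 3(180.99 − 181.8) / 23.9 = 3 × -0.8100 / 23.9
    = -2.4300 / 23.9 ≈ -0.1017
Sk₂ < 0 ⇒ mean < median ⇒ left-skewed (negative skew).

-0.1017, left-skewed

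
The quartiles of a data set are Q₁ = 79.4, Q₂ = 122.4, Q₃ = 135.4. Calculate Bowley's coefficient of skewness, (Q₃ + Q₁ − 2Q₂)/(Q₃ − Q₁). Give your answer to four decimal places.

-0.5357

numerator: Q₃ + Q₁ − 2Q₂ = 135.4 + 79.4 − 2×122.4 = -30.0000
denominator: Q₃ − Q₁ = 135.4 − 79.4 = 56.0000
Bowley skewness = -30.0000 / 56.0000 ≈ -0.5357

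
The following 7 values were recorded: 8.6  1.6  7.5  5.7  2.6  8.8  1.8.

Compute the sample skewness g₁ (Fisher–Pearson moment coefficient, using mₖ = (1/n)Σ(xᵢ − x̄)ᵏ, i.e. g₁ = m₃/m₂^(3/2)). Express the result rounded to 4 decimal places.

-0.0581

x̄ = (8.6 + 1.6 + 7.5 + 5.7 + 2.6 + 8.8 + 1.8) / 7 = 5.2286
deviations (xᵢ − x̄): 3.3714, -3.6286, 2.2714, 0.4714, -2.6286, 3.5714, -3.4286
Σ(xᵢ − x̄)² = 61.3343 ⇒ m₂ = 61.3343/7 = 8.76204
Σ(xᵢ − x̄)³ = -10.5414 ⇒ m₃ = -10.5414/7 = -1.50591
m₂^(3/2) = 8.76204^(1.5) = 25.93629
g₁ = m₃ / m₂^(3/2) = -1.50591 / 25.93629 ≈ -0.0581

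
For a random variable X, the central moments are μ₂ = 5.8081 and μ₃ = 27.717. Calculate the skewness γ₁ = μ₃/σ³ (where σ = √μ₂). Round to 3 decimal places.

σ = √μ₂ = √5.8081 = 2.41000
σ³ = μ₂^(3/2) = 13.99752
γ₁ = μ₃/σ³ = 27.717 / 13.99752 ≈ 1.980

1.980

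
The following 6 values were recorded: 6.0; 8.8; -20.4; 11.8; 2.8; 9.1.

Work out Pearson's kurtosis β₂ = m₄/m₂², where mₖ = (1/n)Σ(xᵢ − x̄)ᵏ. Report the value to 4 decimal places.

x̄ = 3.0167
Σ(xᵢ − x̄)² = 704.8883 ⇒ m₂ = 117.48139
Σ(xᵢ − x̄)⁴ = 309196.1404 ⇒ m₄ = 51532.69007
m₂² = 13801.87674
β₂ = m₄/m₂² = 51532.69007 / 13801.87674 ≈ 3.7337

3.7337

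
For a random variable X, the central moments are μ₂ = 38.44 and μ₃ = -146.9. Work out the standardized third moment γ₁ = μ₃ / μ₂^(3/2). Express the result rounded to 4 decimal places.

-0.6164

σ = √μ₂ = √38.44 = 6.20000
σ³ = μ₂^(3/2) = 238.32800
γ₁ = μ₃/σ³ = -146.9 / 238.32800 ≈ -0.6164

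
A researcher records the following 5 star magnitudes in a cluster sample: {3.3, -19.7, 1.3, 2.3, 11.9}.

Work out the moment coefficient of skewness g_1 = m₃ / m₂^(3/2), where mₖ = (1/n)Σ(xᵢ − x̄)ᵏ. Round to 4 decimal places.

-0.9802

x̄ = (3.3 - 19.7 + 1.3 + 2.3 + 11.9) / 5 = -0.1800
deviations (xᵢ − x̄): 3.4800, -19.5200, 1.4800, 2.4800, 12.0800
Σ(xᵢ − x̄)² = 547.4080 ⇒ m₂ = 547.4080/5 = 109.48160
Σ(xᵢ − x̄)³ = -5614.2835 ⇒ m₃ = -5614.2835/5 = -1122.85670
m₂^(3/2) = 109.48160^(1.5) = 1145.54381
g_1 = m₃ / m₂^(3/2) = -1122.85670 / 1145.54381 ≈ -0.9802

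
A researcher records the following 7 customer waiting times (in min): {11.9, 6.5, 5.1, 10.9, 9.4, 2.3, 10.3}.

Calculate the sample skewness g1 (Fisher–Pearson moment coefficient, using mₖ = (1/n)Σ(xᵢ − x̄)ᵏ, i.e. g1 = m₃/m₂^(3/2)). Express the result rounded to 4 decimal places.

-0.5280

x̄ = (11.9 + 6.5 + 5.1 + 10.9 + 9.4 + 2.3 + 10.3) / 7 = 8.0571
deviations (xᵢ − x̄): 3.8429, -1.5571, -2.9571, 2.8429, 1.3429, -5.7571, 2.2429
Σ(xᵢ − x̄)² = 73.9971 ⇒ m₂ = 73.9971/7 = 10.57102
Σ(xᵢ − x̄)³ = -127.0245 ⇒ m₃ = -127.0245/7 = -18.14636
m₂^(3/2) = 10.57102^(1.5) = 34.36967
g1 = m₃ / m₂^(3/2) = -18.14636 / 34.36967 ≈ -0.5280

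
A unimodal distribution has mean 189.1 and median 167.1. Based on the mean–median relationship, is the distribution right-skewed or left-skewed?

right-skewed

mean − median = 189.1 − 167.1 = 22.0
mean > median ⇒ the longer tail is on the right ⇒ right-skewed (positively skewed).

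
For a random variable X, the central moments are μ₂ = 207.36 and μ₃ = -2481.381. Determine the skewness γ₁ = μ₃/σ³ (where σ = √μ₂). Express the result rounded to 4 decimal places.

σ = √μ₂ = √207.36 = 14.40000
σ³ = μ₂^(3/2) = 2985.98400
γ₁ = μ₃/σ³ = -2481.381 / 2985.98400 ≈ -0.8310

-0.8310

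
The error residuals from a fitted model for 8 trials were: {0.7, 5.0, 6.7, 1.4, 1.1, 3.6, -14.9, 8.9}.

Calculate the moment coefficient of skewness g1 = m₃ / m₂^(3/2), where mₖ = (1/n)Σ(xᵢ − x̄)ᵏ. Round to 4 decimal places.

x̄ = (0.7 + 5.0 + 6.7 + 1.4 + 1.1 + 3.6 - 14.9 + 8.9) / 8 = 1.5625
deviations (xᵢ − x̄): -0.8625, 3.4375, 5.1375, -0.1625, -0.4625, 2.0375, -16.4625, 7.3375
Σ(xᵢ − x̄)² = 368.1987 ⇒ m₂ = 368.1987/8 = 46.02484
Σ(xᵢ − x̄)³ = -3882.5922 ⇒ m₃ = -3882.5922/8 = -485.32403
m₂^(3/2) = 46.02484^(1.5) = 312.23996
g1 = m₃ / m₂^(3/2) = -485.32403 / 312.23996 ≈ -1.5543

-1.5543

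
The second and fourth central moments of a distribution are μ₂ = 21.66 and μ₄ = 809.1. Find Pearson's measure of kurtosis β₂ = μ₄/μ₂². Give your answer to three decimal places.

μ₂² = 21.66² = 469.15560
μ₄/μ₂² = 809.1 / 469.15560 = 1.72459
β₂ ≈ 1.725

1.725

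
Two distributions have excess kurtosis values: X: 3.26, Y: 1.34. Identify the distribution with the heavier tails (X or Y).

X

Higher excess kurtosis ⇒ heavier tails relative to the normal distribution.
3.26 vs 1.34: the larger is 3.26, so X has heavier tails.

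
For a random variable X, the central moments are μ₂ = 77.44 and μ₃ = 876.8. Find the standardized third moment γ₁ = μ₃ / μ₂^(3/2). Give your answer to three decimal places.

σ = √μ₂ = √77.44 = 8.80000
σ³ = μ₂^(3/2) = 681.47200
γ₁ = μ₃/σ³ = 876.8 / 681.47200 ≈ 1.287

1.287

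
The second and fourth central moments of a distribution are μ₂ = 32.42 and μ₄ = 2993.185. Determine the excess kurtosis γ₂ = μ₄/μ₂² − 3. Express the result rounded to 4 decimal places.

-0.1522

μ₂² = 32.42² = 1051.05640
μ₄/μ₂² = 2993.185 / 1051.05640 = 2.84779
γ₂ = 2.84779 − 3 ≈ -0.1522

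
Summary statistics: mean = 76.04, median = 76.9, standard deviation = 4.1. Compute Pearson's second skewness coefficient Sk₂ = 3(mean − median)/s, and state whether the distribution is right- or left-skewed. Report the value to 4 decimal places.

-0.6293, left-skewed

Sk₂ = 3(76.04 − 76.9) / 4.1 = 3 × -0.8600 / 4.1
    = -2.5800 / 4.1 ≈ -0.6293
Sk₂ < 0 ⇒ mean < median ⇒ left-skewed (negative skew).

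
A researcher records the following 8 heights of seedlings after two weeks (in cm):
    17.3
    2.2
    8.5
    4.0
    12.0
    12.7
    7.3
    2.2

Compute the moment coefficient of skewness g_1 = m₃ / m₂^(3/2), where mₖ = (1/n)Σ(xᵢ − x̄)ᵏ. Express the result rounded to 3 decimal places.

0.326

x̄ = (17.3 + 2.2 + 8.5 + 4.0 + 12.0 + 12.7 + 7.3 + 2.2) / 8 = 8.2750
deviations (xᵢ − x̄): 9.0250, -6.0750, 0.2250, -4.2750, 3.7250, 4.4250, -0.9750, -6.0750
Σ(xᵢ − x̄)² = 207.9950 ⇒ m₂ = 207.9950/8 = 25.99938
Σ(xᵢ − x̄)³ = 345.9758 ⇒ m₃ = 345.9758/8 = 43.24697
m₂^(3/2) = 25.99938^(1.5) = 132.56973
g_1 = m₃ / m₂^(3/2) = 43.24697 / 132.56973 ≈ 0.326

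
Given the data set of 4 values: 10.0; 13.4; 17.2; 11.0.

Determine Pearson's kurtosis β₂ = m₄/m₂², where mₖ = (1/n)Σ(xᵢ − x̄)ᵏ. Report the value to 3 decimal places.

1.800

x̄ = 12.9000
Σ(xᵢ − x̄)² = 30.7600 ⇒ m₂ = 7.69000
Σ(xᵢ − x̄)⁴ = 425.7028 ⇒ m₄ = 106.42570
m₂² = 59.13610
β₂ = m₄/m₂² = 106.42570 / 59.13610 ≈ 1.800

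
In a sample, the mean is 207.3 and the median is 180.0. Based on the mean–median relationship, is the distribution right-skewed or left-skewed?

right-skewed

mean − median = 207.3 − 180.0 = 27.3
mean > median ⇒ the longer tail is on the right ⇒ right-skewed (positively skewed).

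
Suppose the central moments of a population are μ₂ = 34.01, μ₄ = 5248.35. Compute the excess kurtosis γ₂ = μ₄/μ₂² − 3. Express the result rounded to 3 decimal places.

μ₂² = 34.01² = 1156.68010
μ₄/μ₂² = 5248.35 / 1156.68010 = 4.53743
γ₂ = 4.53743 − 3 ≈ 1.537

1.537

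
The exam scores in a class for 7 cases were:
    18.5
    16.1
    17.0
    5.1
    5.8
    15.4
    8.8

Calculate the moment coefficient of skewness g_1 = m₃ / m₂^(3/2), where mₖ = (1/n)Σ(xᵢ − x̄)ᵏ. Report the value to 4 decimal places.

-0.3141

x̄ = (18.5 + 16.1 + 17.0 + 5.1 + 5.8 + 15.4 + 8.8) / 7 = 12.3857
deviations (xᵢ − x̄): 6.1143, 3.7143, 4.6143, -7.2857, -6.5857, 3.0143, -3.5857
Σ(xᵢ − x̄)² = 190.8686 ⇒ m₂ = 190.8686/7 = 27.26694
Σ(xᵢ − x̄)³ = -313.0189 ⇒ m₃ = -313.0189/7 = -44.71699
m₂^(3/2) = 27.26694^(1.5) = 142.38183
g_1 = m₃ / m₂^(3/2) = -44.71699 / 142.38183 ≈ -0.3141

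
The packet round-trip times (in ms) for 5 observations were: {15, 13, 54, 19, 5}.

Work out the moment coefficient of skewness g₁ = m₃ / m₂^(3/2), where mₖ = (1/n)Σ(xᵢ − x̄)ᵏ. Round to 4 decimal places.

x̄ = (15 + 13 + 54 + 19 + 5) / 5 = 21.2000
deviations (xᵢ − x̄): -6.2000, -8.2000, 32.8000, -2.2000, -16.2000
Σ(xᵢ − x̄)² = 1448.8000 ⇒ m₂ = 1448.8000/5 = 289.76000
Σ(xᵢ − x̄)³ = 30235.6800 ⇒ m₃ = 30235.6800/5 = 6047.13600
m₂^(3/2) = 289.76000^(1.5) = 4932.39274
g₁ = m₃ / m₂^(3/2) = 6047.13600 / 4932.39274 ≈ 1.2260

1.2260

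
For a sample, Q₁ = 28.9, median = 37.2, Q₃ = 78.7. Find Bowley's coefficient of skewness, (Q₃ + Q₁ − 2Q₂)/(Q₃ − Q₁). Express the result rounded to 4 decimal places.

0.6667

numerator: Q₃ + Q₁ − 2Q₂ = 78.7 + 28.9 − 2×37.2 = 33.2000
denominator: Q₃ − Q₁ = 78.7 − 28.9 = 49.8000
Bowley skewness = 33.2000 / 49.8000 ≈ 0.6667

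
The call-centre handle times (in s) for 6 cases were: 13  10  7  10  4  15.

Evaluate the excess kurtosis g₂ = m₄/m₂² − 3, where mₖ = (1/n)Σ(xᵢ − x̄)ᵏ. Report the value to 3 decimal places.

-1.035

x̄ = 9.8333
Σ(xᵢ − x̄)² = 78.8333 ⇒ m₂ = 13.13889
Σ(xᵢ − x̄)⁴ = 2035.4861 ⇒ m₄ = 339.24769
m₂² = 172.63040
g₂ = m₄/m₂² − 3 = 1.96517 − 3 ≈ -1.035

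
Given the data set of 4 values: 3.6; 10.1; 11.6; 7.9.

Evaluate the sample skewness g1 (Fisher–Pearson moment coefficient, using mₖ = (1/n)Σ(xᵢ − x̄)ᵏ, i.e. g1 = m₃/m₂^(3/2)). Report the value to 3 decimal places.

x̄ = (3.6 + 10.1 + 11.6 + 7.9) / 4 = 8.3000
deviations (xᵢ − x̄): -4.7000, 1.8000, 3.3000, -0.4000
Σ(xᵢ − x̄)² = 36.3800 ⇒ m₂ = 36.3800/4 = 9.09500
Σ(xᵢ − x̄)³ = -62.1180 ⇒ m₃ = -62.1180/4 = -15.52950
m₂^(3/2) = 9.09500^(1.5) = 27.42863
g1 = m₃ / m₂^(3/2) = -15.52950 / 27.42863 ≈ -0.566

-0.566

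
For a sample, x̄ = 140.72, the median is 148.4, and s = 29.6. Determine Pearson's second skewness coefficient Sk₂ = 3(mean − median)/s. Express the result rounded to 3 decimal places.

Sk₂ = 3(140.72 − 148.4) / 29.6 = 3 × -7.6800 / 29.6
    = -23.0400 / 29.6 ≈ -0.778

-0.778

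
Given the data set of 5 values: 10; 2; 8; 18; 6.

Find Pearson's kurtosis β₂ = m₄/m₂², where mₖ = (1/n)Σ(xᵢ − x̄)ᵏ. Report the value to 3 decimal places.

2.362

x̄ = 8.8000
Σ(xᵢ − x̄)² = 140.8000 ⇒ m₂ = 28.16000
Σ(xᵢ − x̄)⁴ = 9366.0160 ⇒ m₄ = 1873.20320
m₂² = 792.98560
β₂ = m₄/m₂² = 1873.20320 / 792.98560 ≈ 2.362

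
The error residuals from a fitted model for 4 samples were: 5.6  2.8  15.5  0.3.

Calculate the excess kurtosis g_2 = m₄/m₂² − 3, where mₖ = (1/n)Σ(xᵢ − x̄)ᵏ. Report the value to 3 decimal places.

x̄ = 6.0500
Σ(xᵢ − x̄)² = 133.1300 ⇒ m₂ = 33.28250
Σ(xᵢ − x̄)⁴ = 9179.6728 ⇒ m₄ = 2294.91821
m₂² = 1107.72481
g_2 = m₄/m₂² − 3 = 2.07174 − 3 ≈ -0.928

-0.928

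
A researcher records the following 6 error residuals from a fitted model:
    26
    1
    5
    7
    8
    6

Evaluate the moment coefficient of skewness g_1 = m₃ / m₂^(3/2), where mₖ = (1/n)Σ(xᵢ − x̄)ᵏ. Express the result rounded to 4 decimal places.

1.4691

x̄ = (26 + 1 + 5 + 7 + 8 + 6) / 6 = 8.8333
deviations (xᵢ − x̄): 17.1667, -7.8333, -3.8333, -1.8333, -0.8333, -2.8333
Σ(xᵢ − x̄)² = 382.8333 ⇒ m₂ = 382.8333/6 = 63.80556
Σ(xᵢ − x̄)³ = 4492.4444 ⇒ m₃ = 4492.4444/6 = 748.74074
m₂^(3/2) = 63.80556^(1.5) = 509.66844
g_1 = m₃ / m₂^(3/2) = 748.74074 / 509.66844 ≈ 1.4691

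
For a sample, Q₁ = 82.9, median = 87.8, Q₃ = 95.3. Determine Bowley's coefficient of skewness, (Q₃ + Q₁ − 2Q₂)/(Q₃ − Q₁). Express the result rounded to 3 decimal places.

numerator: Q₃ + Q₁ − 2Q₂ = 95.3 + 82.9 − 2×87.8 = 2.6000
denominator: Q₃ − Q₁ = 95.3 − 82.9 = 12.4000
Bowley skewness = 2.6000 / 12.4000 ≈ 0.210

0.210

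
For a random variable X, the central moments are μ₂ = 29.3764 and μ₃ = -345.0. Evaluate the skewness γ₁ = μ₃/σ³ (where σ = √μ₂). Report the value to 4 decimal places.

-2.1668

σ = √μ₂ = √29.3764 = 5.42000
σ³ = μ₂^(3/2) = 159.22009
γ₁ = μ₃/σ³ = -345.0 / 159.22009 ≈ -2.1668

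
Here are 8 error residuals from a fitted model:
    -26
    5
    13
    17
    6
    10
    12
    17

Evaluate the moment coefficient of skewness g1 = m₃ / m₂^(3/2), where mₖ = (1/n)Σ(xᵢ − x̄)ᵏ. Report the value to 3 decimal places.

x̄ = (-26 + 5 + 13 + 17 + 6 + 10 + 12 + 17) / 8 = 6.7500
deviations (xᵢ − x̄): -32.7500, -1.7500, 6.2500, 10.2500, -0.7500, 3.2500, 5.2500, 10.2500
Σ(xᵢ − x̄)² = 1363.5000 ⇒ m₂ = 1363.5000/8 = 170.43750
Σ(xᵢ − x̄)³ = -32555.2500 ⇒ m₃ = -32555.2500/8 = -4069.40625
m₂^(3/2) = 170.43750^(1.5) = 2225.09077
g1 = m₃ / m₂^(3/2) = -4069.40625 / 2225.09077 ≈ -1.829

-1.829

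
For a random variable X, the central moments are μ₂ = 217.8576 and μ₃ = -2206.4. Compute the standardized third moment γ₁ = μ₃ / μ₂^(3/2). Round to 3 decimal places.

σ = √μ₂ = √217.8576 = 14.76000
σ³ = μ₂^(3/2) = 3215.57818
γ₁ = μ₃/σ³ = -2206.4 / 3215.57818 ≈ -0.686

-0.686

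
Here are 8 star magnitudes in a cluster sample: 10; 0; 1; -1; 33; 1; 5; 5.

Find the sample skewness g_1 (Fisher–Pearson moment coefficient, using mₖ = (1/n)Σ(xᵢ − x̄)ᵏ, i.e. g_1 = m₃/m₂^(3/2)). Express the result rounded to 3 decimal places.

x̄ = (10 + 0 + 1 - 1 + 33 + 1 + 5 + 5) / 8 = 6.7500
deviations (xᵢ − x̄): 3.2500, -6.7500, -5.7500, -7.7500, 26.2500, -5.7500, -1.7500, -1.7500
Σ(xᵢ − x̄)² = 877.5000 ⇒ m₂ = 877.5000/8 = 109.68750
Σ(xᵢ − x̄)³ = 16958.2500 ⇒ m₃ = 16958.2500/8 = 2119.78125
m₂^(3/2) = 109.68750^(1.5) = 1148.77693
g_1 = m₃ / m₂^(3/2) = 2119.78125 / 1148.77693 ≈ 1.845

1.845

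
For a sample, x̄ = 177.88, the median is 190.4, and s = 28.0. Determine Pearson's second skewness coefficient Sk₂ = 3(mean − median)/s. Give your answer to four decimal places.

-1.3414

Sk₂ = 3(177.88 − 190.4) / 28.0 = 3 × -12.5200 / 28.0
    = -37.5600 / 28.0 ≈ -1.3414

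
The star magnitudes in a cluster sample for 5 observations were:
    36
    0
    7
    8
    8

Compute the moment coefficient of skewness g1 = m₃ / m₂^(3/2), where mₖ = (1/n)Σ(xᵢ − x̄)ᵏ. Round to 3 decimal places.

1.271

x̄ = (36 + 0 + 7 + 8 + 8) / 5 = 11.8000
deviations (xᵢ − x̄): 24.2000, -11.8000, -4.8000, -3.8000, -3.8000
Σ(xᵢ − x̄)² = 776.8000 ⇒ m₂ = 776.8000/5 = 155.36000
Σ(xᵢ − x̄)³ = 12309.1200 ⇒ m₃ = 12309.1200/5 = 2461.82400
m₂^(3/2) = 155.36000^(1.5) = 1936.46129
g1 = m₃ / m₂^(3/2) = 2461.82400 / 1936.46129 ≈ 1.271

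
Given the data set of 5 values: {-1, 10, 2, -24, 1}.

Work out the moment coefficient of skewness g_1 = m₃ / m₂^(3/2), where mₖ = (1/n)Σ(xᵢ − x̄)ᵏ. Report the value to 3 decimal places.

-1.077

x̄ = (-1 + 10 + 2 - 24 + 1) / 5 = -2.4000
deviations (xᵢ − x̄): 1.4000, 12.4000, 4.4000, -21.6000, 3.4000
Σ(xᵢ − x̄)² = 653.2000 ⇒ m₂ = 653.2000/5 = 130.64000
Σ(xᵢ − x̄)³ = -8043.8400 ⇒ m₃ = -8043.8400/5 = -1608.76800
m₂^(3/2) = 130.64000^(1.5) = 1493.18720
g_1 = m₃ / m₂^(3/2) = -1608.76800 / 1493.18720 ≈ -1.077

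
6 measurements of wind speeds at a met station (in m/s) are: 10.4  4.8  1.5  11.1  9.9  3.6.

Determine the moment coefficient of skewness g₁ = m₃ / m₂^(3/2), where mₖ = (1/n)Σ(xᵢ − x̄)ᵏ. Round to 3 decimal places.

x̄ = (10.4 + 4.8 + 1.5 + 11.1 + 9.9 + 3.6) / 6 = 6.8833
deviations (xᵢ − x̄): 3.5167, -2.0833, -5.3833, 4.2167, 3.0167, -3.2833
Σ(xᵢ − x̄)² = 83.3483 ⇒ m₂ = 83.3483/6 = 13.89139
Σ(xᵢ − x̄)³ = -54.5316 ⇒ m₃ = -54.5316/6 = -9.08859
m₂^(3/2) = 13.89139^(1.5) = 51.77481
g₁ = m₃ / m₂^(3/2) = -9.08859 / 51.77481 ≈ -0.176

-0.176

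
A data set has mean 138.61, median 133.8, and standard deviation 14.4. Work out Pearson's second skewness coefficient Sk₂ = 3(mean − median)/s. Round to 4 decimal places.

1.0021

Sk₂ = 3(138.61 − 133.8) / 14.4 = 3 × 4.8100 / 14.4
    = 14.4300 / 14.4 ≈ 1.0021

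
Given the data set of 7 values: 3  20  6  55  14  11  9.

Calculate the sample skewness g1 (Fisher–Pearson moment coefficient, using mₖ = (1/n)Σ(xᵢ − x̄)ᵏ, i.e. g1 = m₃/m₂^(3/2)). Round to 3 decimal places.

1.653

x̄ = (3 + 20 + 6 + 55 + 14 + 11 + 9) / 7 = 16.8571
deviations (xᵢ − x̄): -13.8571, 3.1429, -10.8571, 38.1429, -2.8571, -5.8571, -7.8571
Σ(xᵢ − x̄)² = 1878.8571 ⇒ m₂ = 1878.8571/7 = 268.40816
Σ(xᵢ − x̄)³ = 50874.2449 ⇒ m₃ = 50874.2449/7 = 7267.74927
m₂^(3/2) = 268.40816^(1.5) = 4397.37578
g1 = m₃ / m₂^(3/2) = 7267.74927 / 4397.37578 ≈ 1.653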